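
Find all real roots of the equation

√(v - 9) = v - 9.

v = 9 or v = 10

Square both sides: v - 9 = (v - 9)².
Expand and rearrange: v² - 19v + 90 = 0.
Solving gives v = 10 or v = 9.
Check each candidate in the original equation:
  v = 10: √(1) = 1, while v - 9 = 1 — valid.
  v = 9: √(0) = 0, while v - 9 = 0 — valid.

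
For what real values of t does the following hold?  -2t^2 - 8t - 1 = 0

Discriminant: (-8)^2 - 4*(-2)*(-1) = 56.
Quadratic formula: t = (8 +/- sqrt(56)) / (-4).
So t = -2 - sqrt(14)/2 ~= -3.8708 or t = -2 + sqrt(14)/2 ~= -0.1292.

t = -3.8708 or t = -0.1292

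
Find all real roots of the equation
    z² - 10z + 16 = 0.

Factor: (z - 8)(z - 2) = 0.
So z = 8 or z = 2.

z = 2 or z = 8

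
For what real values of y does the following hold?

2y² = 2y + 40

y = -4 or y = 5

Bring every term to one side: 2y² - 2y - 40 = 0.
Factor: 2(y - 5)(y + 4) = 0.
So y = 5 or y = -4.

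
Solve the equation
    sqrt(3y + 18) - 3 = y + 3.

Isolate the radical: sqrt(3y + 18) = y + 6.
Square both sides: 3y + 18 = (y + 6)^2.
Expand and rearrange: y^2 + 9y + 18 = 0.
Solving gives y = -3 or y = -6.
Check each candidate in the original equation:
  y = -3: sqrt(9) = 3, while y + 6 = 3 — valid.
  y = -6: sqrt(0) = 0, while y + 6 = 0 — valid.

y = -6 or y = -3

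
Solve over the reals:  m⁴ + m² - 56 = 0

Let u = m². The equation becomes u² + u - 56 = 0.
Factor: (u + 8)(u - 7) = 0, so u = -8 or u = 7.
m² = -8 < 0 has no real solution.
m² = 7 gives m = ±√(7) ≈ ±2.6458.

m = -2.6458 or m = 2.6458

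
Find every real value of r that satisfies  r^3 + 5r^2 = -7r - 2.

Rearrange: r^3 + 5r^2 + 7r + 2 = 0.
Possible rational roots are divisors of 2. Testing r = -2 gives 0, so (r + 2) is a factor.
Divide: r^3 + 5r^2 + 7r + 2 = (r + 2)(r^2 + 3r + 1).
Apply the quadratic formula to r^2 + 3r + 1 = 0: r = (-3 +/- sqrt(5))/2, i.e. r ~= -0.382 or r ~= -2.618.

r = -2.618 or r = -2 or r = -0.382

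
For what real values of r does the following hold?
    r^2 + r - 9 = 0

Discriminant: (1)^2 - 4*1*(-9) = 37.
Quadratic formula: r = (-1 +/- sqrt(37)) / 2.
So r = -1/2 + sqrt(37)/2 ~= 2.5414 or r = -sqrt(37)/2 - 1/2 ~= -3.5414.

r = -3.5414 or r = 2.5414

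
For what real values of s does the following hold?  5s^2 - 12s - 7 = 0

s = -0.4852 or s = 2.8852

Discriminant: (-12)^2 - 4*5*(-7) = 284.
Quadratic formula: s = (12 +/- sqrt(284)) / 10.
So s = 6/5 + sqrt(71)/5 ~= 2.8852 or s = 6/5 - sqrt(71)/5 ~= -0.4852.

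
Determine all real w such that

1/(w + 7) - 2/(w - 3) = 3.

w = -6.6419 or w = 2.3086

Multiply both sides by (w + 7)(w - 3):
(w - 3) - 2(w + 7) = 3(w + 7)(w - 3).
Expand and collect terms: 3w² + 13w - 46 = 0.
By the quadratic formula, w = (-13 ± √721) / 6, so w ≈ 2.3086 or w ≈ -6.6419.
Neither value makes a denominator zero (w ≠ -7, w ≠ 3), so both are valid.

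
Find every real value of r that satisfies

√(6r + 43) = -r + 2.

r = -3

Square both sides: 6r + 43 = (-r + 2)².
Expand and rearrange: r² - 10r - 39 = 0.
Solving gives r = 13 or r = -3.
Check each candidate in the original equation:
  r = 13: √(121) = 11, while -r + 2 = -11 — extraneous.
  r = -3: √(25) = 5, while -r + 2 = 5 — valid.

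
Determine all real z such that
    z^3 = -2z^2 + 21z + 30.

z = -5 or z = -1.3723 or z = 4.3723

Rearrange: z^3 + 2z^2 - 21z - 30 = 0.
Possible rational roots are divisors of -30. Testing z = -5 gives 0, so (z + 5) is a factor.
Divide: z^3 + 2z^2 - 21z - 30 = (z + 5)(z^2 - 3z - 6).
Apply the quadratic formula to z^2 - 3z - 6 = 0: z = (3 +/- sqrt(33))/2, i.e. z ~= 4.3723 or z ~= -1.3723.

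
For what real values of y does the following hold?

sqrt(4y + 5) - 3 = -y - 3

y = -1

Isolate the radical: sqrt(4y + 5) = -y.
Square both sides: 4y + 5 = (-y)^2.
Expand and rearrange: y^2 - 4y - 5 = 0.
Solving gives y = 5 or y = -1.
Check each candidate in the original equation:
  y = 5: sqrt(25) = 5, while -y = -5 — extraneous.
  y = -1: sqrt(1) = 1, while -y = 1 — valid.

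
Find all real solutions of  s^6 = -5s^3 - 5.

s = -1.5352 or s = -1.1139

Let u = s^3. The equation becomes u^2 + 5u + 5 = 0.
By the quadratic formula, u = -5/2 + sqrt(5)/2 or u = -5/2 - sqrt(5)/2.
s^3 = -5/2 + sqrt(5)/2 gives s = -(5/2 - sqrt(5)/2)^(1/3) ~= -1.1139.
s^3 = -5/2 - sqrt(5)/2 gives s = -(sqrt(5)/2 + 5/2)^(1/3) ~= -1.5352.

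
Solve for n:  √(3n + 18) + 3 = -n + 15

Isolate the radical: √(3n + 18) = -n + 12.
Square both sides: 3n + 18 = (-n + 12)².
Expand and rearrange: n² - 27n + 126 = 0.
Solving gives n = 21 or n = 6.
Check each candidate in the original equation:
  n = 21: √(81) = 9, while -n + 12 = -9 — extraneous.
  n = 6: √(36) = 6, while -n + 12 = 6 — valid.

n = 6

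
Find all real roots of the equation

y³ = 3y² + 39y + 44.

Rearrange: y³ - 3y² - 39y - 44 = 0.
Possible rational roots are divisors of -44. Testing y = -4 gives 0, so (y + 4) is a factor.
Divide: y³ - 3y² - 39y - 44 = (y + 4)(y² - 7y - 11).
Apply the quadratic formula to y² - 7y - 11 = 0: y = (7 ± √93)/2, i.e. y ≈ 8.3218 or y ≈ -1.3218.

y = -4 or y = -1.3218 or y = 8.3218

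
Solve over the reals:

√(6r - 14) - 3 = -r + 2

Isolate the radical: √(6r - 14) = -r + 5.
Square both sides: 6r - 14 = (-r + 5)².
Expand and rearrange: r² - 16r + 39 = 0.
Solving gives r = 13 or r = 3.
Check each candidate in the original equation:
  r = 13: √(64) = 8, while -r + 5 = -8 — extraneous.
  r = 3: √(4) = 2, while -r + 5 = 2 — valid.

r = 3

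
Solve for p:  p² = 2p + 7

p = -1.8284 or p = 3.8284

Rearrange to standard form: p² - 2p - 7 = 0.
Discriminant: (-2)² − 4·1·(-7) = 32.
Quadratic formula: p = (2 ± √32) / 2.
So p = 1 + 2·√(2) ≈ 3.8284 or p = 1 - 2·√(2) ≈ -1.8284.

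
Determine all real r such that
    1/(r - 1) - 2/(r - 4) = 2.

Multiply both sides by (r - 1)(r - 4):
(r - 4) - 2(r - 1) = 2(r - 1)(r - 4).
Expand and collect terms: 2r^2 - 9r + 10 = 0.
Factor or apply the quadratic formula: r = 2.5 or r = 2.
Neither value makes a denominator zero (r != 1, r != 4), so both are valid.

r = 2 or r = 2.5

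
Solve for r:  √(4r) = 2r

Square both sides: 4r = (2r)².
Expand and rearrange: 4r² - 4r = 0.
Solving gives r = 1 or r = 0.
Check each candidate in the original equation:
  r = 1: √(4) = 2, while 2r = 2 — valid.
  r = 0: √(0) = 0, while 2r = 0 — valid.

r = 0 or r = 1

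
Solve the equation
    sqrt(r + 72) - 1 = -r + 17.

Isolate the radical: sqrt(r + 72) = -r + 18.
Square both sides: r + 72 = (-r + 18)^2.
Expand and rearrange: r^2 - 37r + 252 = 0.
Solving gives r = 28 or r = 9.
Check each candidate in the original equation:
  r = 28: sqrt(100) = 10, while -r + 18 = -10 — extraneous.
  r = 9: sqrt(81) = 9, while -r + 18 = 9 — valid.

r = 9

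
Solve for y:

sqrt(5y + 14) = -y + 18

y = 10

Square both sides: 5y + 14 = (-y + 18)^2.
Expand and rearrange: y^2 - 41y + 310 = 0.
Solving gives y = 31 or y = 10.
Check each candidate in the original equation:
  y = 31: sqrt(169) = 13, while -y + 18 = -13 — extraneous.
  y = 10: sqrt(64) = 8, while -y + 18 = 8 — valid.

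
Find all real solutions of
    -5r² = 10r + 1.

Rearrange to standard form: -5r² - 10r - 1 = 0.
Discriminant: (-10)² − 4·(-5)·(-1) = 80.
Quadratic formula: r = (10 ± √80) / (-10).
So r = -1 - 2·√(5)/5 ≈ -1.8944 or r = -1 + 2·√(5)/5 ≈ -0.1056.

r = -1.8944 or r = -0.1056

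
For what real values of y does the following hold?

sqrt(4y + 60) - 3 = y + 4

Isolate the radical: sqrt(4y + 60) = y + 7.
Square both sides: 4y + 60 = (y + 7)^2.
Expand and rearrange: y^2 + 10y - 11 = 0.
Solving gives y = 1 or y = -11.
Check each candidate in the original equation:
  y = 1: sqrt(64) = 8, while y + 7 = 8 — valid.
  y = -11: sqrt(16) = 4, while y + 7 = -4 — extraneous.

y = 1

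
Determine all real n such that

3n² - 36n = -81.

n = 3 or n = 9

Bring every term to one side: 3n² - 36n + 81 = 0.
Factor: 3(n - 9)(n - 3) = 0.
So n = 9 or n = 3.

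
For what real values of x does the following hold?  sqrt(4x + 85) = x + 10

x = -1

Square both sides: 4x + 85 = (x + 10)^2.
Expand and rearrange: x^2 + 16x + 15 = 0.
Solving gives x = -1 or x = -15.
Check each candidate in the original equation:
  x = -1: sqrt(81) = 9, while x + 10 = 9 — valid.
  x = -15: sqrt(25) = 5, while x + 10 = -5 — extraneous.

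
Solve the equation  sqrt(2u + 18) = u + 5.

Square both sides: 2u + 18 = (u + 5)^2.
Expand and rearrange: u^2 + 8u + 7 = 0.
Solving gives u = -1 or u = -7.
Check each candidate in the original equation:
  u = -1: sqrt(16) = 4, while u + 5 = 4 — valid.
  u = -7: sqrt(4) = 2, while u + 5 = -2 — extraneous.

u = -1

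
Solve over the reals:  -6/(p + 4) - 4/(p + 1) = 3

p = -6.6218 or p = -1.7115

Multiply both sides by (p + 4)(p + 1):
-6(p + 1) - 4(p + 4) = 3(p + 4)(p + 1).
Expand and collect terms: 3p^2 + 25p + 34 = 0.
By the quadratic formula, p = (-25 +/- sqrt(217)) / 6, so p ~= -1.7115 or p ~= -6.6218.
Neither value makes a denominator zero (p != -4, p != -1), so both are valid.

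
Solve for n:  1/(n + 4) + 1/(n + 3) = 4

n = -3.809 or n = -2.691

Multiply both sides by (n + 4)(n + 3):
(n + 3) + (n + 4) = 4(n + 4)(n + 3).
Expand and collect terms: 4n² + 26n + 41 = 0.
By the quadratic formula, n = (-26 ± √20) / 8, so n ≈ -2.691 or n ≈ -3.809.
Neither value makes a denominator zero (n ≠ -4, n ≠ -3), so both are valid.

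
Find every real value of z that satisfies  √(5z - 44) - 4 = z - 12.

Isolate the radical: √(5z - 44) = z - 8.
Square both sides: 5z - 44 = (z - 8)².
Expand and rearrange: z² - 21z + 108 = 0.
Solving gives z = 12 or z = 9.
Check each candidate in the original equation:
  z = 12: √(16) = 4, while z - 8 = 4 — valid.
  z = 9: √(1) = 1, while z - 8 = 1 — valid.

z = 9 or z = 12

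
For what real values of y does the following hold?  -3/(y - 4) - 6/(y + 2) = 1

Multiply both sides by (y - 4)(y + 2):
-3(y + 2) - 6(y - 4) = (y - 4)(y + 2).
Expand and collect terms: y² + 7y - 26 = 0.
By the quadratic formula, y = (-7 ± √153) / 2, so y ≈ 2.6847 or y ≈ -9.6847.
Neither value makes a denominator zero (y ≠ 4, y ≠ -2), so both are valid.

y = -9.6847 or y = 2.6847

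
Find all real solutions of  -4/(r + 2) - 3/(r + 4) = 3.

r = -5.5907 or r = -2.7427

Multiply both sides by (r + 2)(r + 4):
-4(r + 4) - 3(r + 2) = 3(r + 2)(r + 4).
Expand and collect terms: 3r^2 + 25r + 46 = 0.
By the quadratic formula, r = (-25 +/- sqrt(73)) / 6, so r ~= -2.7427 or r ~= -5.5907.
Neither value makes a denominator zero (r != -2, r != -4), so both are valid.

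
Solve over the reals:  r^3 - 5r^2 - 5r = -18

Rearrange: r^3 - 5r^2 - 5r + 18 = 0.
Possible rational roots are divisors of 18. Testing r = -2 gives 0, so (r + 2) is a factor.
Divide: r^3 - 5r^2 - 5r + 18 = (r + 2)(r^2 - 7r + 9).
Apply the quadratic formula to r^2 - 7r + 9 = 0: r = (7 +/- sqrt(13))/2, i.e. r ~= 5.3028 or r ~= 1.6972.

r = -2 or r = 1.6972 or r = 5.3028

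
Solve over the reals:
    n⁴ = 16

n = -2 or n = 2

Let u = n². The equation becomes u² - 16 = 0.
Factor: (u + 4)(u - 4) = 0, so u = -4 or u = 4.
n² = -4 < 0 has no real solution.
n² = 4 gives n = ±2.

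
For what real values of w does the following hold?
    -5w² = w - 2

w = -0.7403 or w = 0.5403

Rearrange to standard form: -5w² - w + 2 = 0.
Discriminant: (-1)² − 4·(-5)·2 = 41.
Quadratic formula: w = (1 ± √41) / (-10).
So w = -√(41)/10 - 1/10 ≈ -0.7403 or w = -1/10 + √(41)/10 ≈ 0.5403.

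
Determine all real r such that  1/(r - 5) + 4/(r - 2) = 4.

Multiply both sides by (r - 5)(r - 2):
(r - 2) + 4(r - 5) = 4(r - 5)(r - 2).
Expand and collect terms: 4r² - 33r + 62 = 0.
By the quadratic formula, r = (33 ± √97) / 8, so r ≈ 5.3561 or r ≈ 2.8939.
Neither value makes a denominator zero (r ≠ 5, r ≠ 2), so both are valid.

r = 2.8939 or r = 5.3561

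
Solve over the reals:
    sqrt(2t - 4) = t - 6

Square both sides: 2t - 4 = (t - 6)^2.
Expand and rearrange: t^2 - 14t + 40 = 0.
Solving gives t = 10 or t = 4.
Check each candidate in the original equation:
  t = 10: sqrt(16) = 4, while t - 6 = 4 — valid.
  t = 4: sqrt(4) = 2, while t - 6 = -2 — extraneous.

t = 10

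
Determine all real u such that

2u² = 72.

u = -6 or u = 6

Bring every term to one side: 2u² - 72 = 0.
Factor: 2(u + 6)(u - 6) = 0.
So u = -6 or u = 6.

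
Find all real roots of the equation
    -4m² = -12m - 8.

Rearrange to standard form: -4m² + 12m + 8 = 0.
Discriminant: (12)² − 4·(-4)·8 = 272.
Quadratic formula: m = (-12 ± √272) / (-8).
So m = 3/2 - √(17)/2 ≈ -0.5616 or m = 3/2 + √(17)/2 ≈ 3.5616.

m = -0.5616 or m = 3.5616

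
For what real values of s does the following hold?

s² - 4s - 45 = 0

s = -5 or s = 9

Factor: (s + 5)(s - 9) = 0.
So s = -5 or s = 9.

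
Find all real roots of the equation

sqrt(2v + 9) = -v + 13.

Square both sides: 2v + 9 = (-v + 13)^2.
Expand and rearrange: v^2 - 28v + 160 = 0.
Solving gives v = 20 or v = 8.
Check each candidate in the original equation:
  v = 20: sqrt(49) = 7, while -v + 13 = -7 — extraneous.
  v = 8: sqrt(25) = 5, while -v + 13 = 5 — valid.

v = 8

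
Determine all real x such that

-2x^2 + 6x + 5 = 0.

Discriminant: (6)^2 - 4*(-2)*5 = 76.
Quadratic formula: x = (-6 +/- sqrt(76)) / (-4).
So x = 3/2 - sqrt(19)/2 ~= -0.6794 or x = 3/2 + sqrt(19)/2 ~= 3.6794.

x = -0.6794 or x = 3.6794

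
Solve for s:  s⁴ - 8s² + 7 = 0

s = -2.6458 or s = -1 or s = 1 or s = 2.6458

Let u = s². The equation becomes u² - 8u + 7 = 0.
Factor: (u - 1)(u - 7) = 0, so u = 1 or u = 7.
s² = 1 gives s = ±1.
s² = 7 gives s = ±√(7) ≈ ±2.6458.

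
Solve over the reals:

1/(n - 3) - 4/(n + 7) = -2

Multiply both sides by (n - 3)(n + 7):
(n + 7) - 4(n - 3) = -2(n - 3)(n + 7).
Expand and collect terms: -2n^2 - 5n + 23 = 0.
By the quadratic formula, n = (5 +/- sqrt(209)) / -4, so n ~= -4.8642 or n ~= 2.3642.
Neither value makes a denominator zero (n != 3, n != -7), so both are valid.

n = -4.8642 or n = 2.3642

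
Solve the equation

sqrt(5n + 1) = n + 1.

n = 0 or n = 3

Square both sides: 5n + 1 = (n + 1)^2.
Expand and rearrange: n^2 - 3n = 0.
Solving gives n = 3 or n = 0.
Check each candidate in the original equation:
  n = 3: sqrt(16) = 4, while n + 1 = 4 — valid.
  n = 0: sqrt(1) = 1, while n + 1 = 1 — valid.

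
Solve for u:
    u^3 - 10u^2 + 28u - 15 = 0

u = 0.6972 or u = 4.3028 or u = 5

Possible rational roots are divisors of -15. Testing u = 5 gives 0, so (u - 5) is a factor.
Divide: u^3 - 10u^2 + 28u - 15 = (u - 5)(u^2 - 5u + 3).
Apply the quadratic formula to u^2 - 5u + 3 = 0: u = (5 +/- sqrt(13))/2, i.e. u ~= 4.3028 or u ~= 0.6972.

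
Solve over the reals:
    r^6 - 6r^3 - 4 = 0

Let u = r^3. The equation becomes u^2 - 6u - 4 = 0.
By the quadratic formula, u = 3 + sqrt(13) or u = 3 - sqrt(13).
r^3 = 3 + sqrt(13) gives r = (3 + sqrt(13))^(1/3) ~= 1.8763.
r^3 = 3 - sqrt(13) gives r = -(-3 + sqrt(13))^(1/3) ~= -0.846.

r = -0.846 or r = 1.8763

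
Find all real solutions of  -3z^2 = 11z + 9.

Rearrange to standard form: -3z^2 - 11z - 9 = 0.
Discriminant: (-11)^2 - 4*(-3)*(-9) = 13.
Quadratic formula: z = (11 +/- sqrt(13)) / (-6).
So z = -11/6 - sqrt(13)/6 ~= -2.4343 or z = -11/6 + sqrt(13)/6 ~= -1.2324.

z = -2.4343 or z = -1.2324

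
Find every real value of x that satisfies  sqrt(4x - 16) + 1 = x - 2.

Isolate the radical: sqrt(4x - 16) = x - 3.
Square both sides: 4x - 16 = (x - 3)^2.
Expand and rearrange: x^2 - 10x + 25 = 0.
This gives the repeated root x = 5.
Check in the original equation:
  x = 5: sqrt(4) = 2, while x - 3 = 2 — valid.

x = 5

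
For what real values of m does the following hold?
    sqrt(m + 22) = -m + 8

m = 3

Square both sides: m + 22 = (-m + 8)^2.
Expand and rearrange: m^2 - 17m + 42 = 0.
Solving gives m = 14 or m = 3.
Check each candidate in the original equation:
  m = 14: sqrt(36) = 6, while -m + 8 = -6 — extraneous.
  m = 3: sqrt(25) = 5, while -m + 8 = 5 — valid.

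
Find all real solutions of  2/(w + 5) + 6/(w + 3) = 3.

w = -4.6943 or w = -0.6391

Multiply both sides by (w + 5)(w + 3):
2(w + 3) + 6(w + 5) = 3(w + 5)(w + 3).
Expand and collect terms: 3w^2 + 16w + 9 = 0.
By the quadratic formula, w = (-16 +/- sqrt(148)) / 6, so w ~= -0.6391 or w ~= -4.6943.
Neither value makes a denominator zero (w != -5, w != -3), so both are valid.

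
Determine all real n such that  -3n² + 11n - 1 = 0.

n = 0.0933 or n = 3.5734

Discriminant: (11)² − 4·(-3)·(-1) = 109.
Quadratic formula: n = (-11 ± √109) / (-6).
So n = 11/6 - √(109)/6 ≈ 0.0933 or n = √(109)/6 + 11/6 ≈ 3.5734.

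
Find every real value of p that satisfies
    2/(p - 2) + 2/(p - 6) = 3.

p = 2.5585 or p = 6.7749

Multiply both sides by (p - 2)(p - 6):
2(p - 6) + 2(p - 2) = 3(p - 2)(p - 6).
Expand and collect terms: 3p² - 28p + 52 = 0.
By the quadratic formula, p = (28 ± √160) / 6, so p ≈ 6.7749 or p ≈ 2.5585.
Neither value makes a denominator zero (p ≠ 2, p ≠ 6), so both are valid.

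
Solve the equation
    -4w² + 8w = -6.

w = -0.5811 or w = 2.5811

Rearrange to standard form: -4w² + 8w + 6 = 0.
Discriminant: (8)² − 4·(-4)·6 = 160.
Quadratic formula: w = (-8 ± √160) / (-8).
So w = 1 - √(10)/2 ≈ -0.5811 or w = 1 + √(10)/2 ≈ 2.5811.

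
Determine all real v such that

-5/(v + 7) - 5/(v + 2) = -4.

v = -6.0451 or v = -0.4549

Multiply both sides by (v + 7)(v + 2):
-5(v + 2) - 5(v + 7) = -4(v + 7)(v + 2).
Expand and collect terms: -4v^2 - 26v - 11 = 0.
By the quadratic formula, v = (26 +/- sqrt(500)) / -8, so v ~= -6.0451 or v ~= -0.4549.
Neither value makes a denominator zero (v != -7, v != -2), so both are valid.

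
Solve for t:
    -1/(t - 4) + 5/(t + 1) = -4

t = -2.2016 or t = 4.2016

Multiply both sides by (t - 4)(t + 1):
-(t + 1) + 5(t - 4) = -4(t - 4)(t + 1).
Expand and collect terms: -4t² + 8t + 37 = 0.
By the quadratic formula, t = (-8 ± √656) / -8, so t ≈ -2.2016 or t ≈ 4.2016.
Neither value makes a denominator zero (t ≠ 4, t ≠ -1), so both are valid.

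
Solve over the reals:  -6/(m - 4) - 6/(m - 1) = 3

m = -2 or m = 3

Multiply both sides by (m - 4)(m - 1):
-6(m - 1) - 6(m - 4) = 3(m - 4)(m - 1).
Expand and collect terms: 3m^2 - 3m - 18 = 0.
Factor or apply the quadratic formula: m = 3 or m = -2.
Neither value makes a denominator zero (m != 4, m != 1), so both are valid.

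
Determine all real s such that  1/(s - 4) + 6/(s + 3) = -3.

Multiply both sides by (s - 4)(s + 3):
(s + 3) + 6(s - 4) = -3(s - 4)(s + 3).
Expand and collect terms: -3s^2 - 4s + 57 = 0.
By the quadratic formula, s = (4 +/- sqrt(700)) / -6, so s ~= -5.0763 or s ~= 3.7429.
Neither value makes a denominator zero (s != 4, s != -3), so both are valid.

s = -5.0763 or s = 3.7429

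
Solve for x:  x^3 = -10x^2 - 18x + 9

Rearrange: x^3 + 10x^2 + 18x - 9 = 0.
Possible rational roots are divisors of -9. Testing x = -3 gives 0, so (x + 3) is a factor.
Divide: x^3 + 10x^2 + 18x - 9 = (x + 3)(x^2 + 7x - 3).
Apply the quadratic formula to x^2 + 7x - 3 = 0: x = (-7 +/- sqrt(61))/2, i.e. x ~= 0.4051 or x ~= -7.4051.

x = -7.4051 or x = -3 or x = 0.4051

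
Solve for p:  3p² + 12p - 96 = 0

p = -8 or p = 4

Factor: 3(p - 4)(p + 8) = 0.
So p = 4 or p = -8.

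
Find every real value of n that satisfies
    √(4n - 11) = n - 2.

Square both sides: 4n - 11 = (n - 2)².
Expand and rearrange: n² - 8n + 15 = 0.
Solving gives n = 5 or n = 3.
Check each candidate in the original equation:
  n = 5: √(9) = 3, while n - 2 = 3 — valid.
  n = 3: √(1) = 1, while n - 2 = 1 — valid.

n = 3 or n = 5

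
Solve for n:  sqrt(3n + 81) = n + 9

Square both sides: 3n + 81 = (n + 9)^2.
Expand and rearrange: n^2 + 15n = 0.
Solving gives n = 0 or n = -15.
Check each candidate in the original equation:
  n = 0: sqrt(81) = 9, while n + 9 = 9 — valid.
  n = -15: sqrt(36) = 6, while n + 9 = -6 — extraneous.

n = 0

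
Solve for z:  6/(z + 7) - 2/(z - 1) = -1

Multiply both sides by (z + 7)(z - 1):
6(z - 1) - 2(z + 7) = -(z + 7)(z - 1).
Expand and collect terms: -z^2 - 10z + 27 = 0.
By the quadratic formula, z = (10 +/- sqrt(208)) / -2, so z ~= -12.2111 or z ~= 2.2111.
Neither value makes a denominator zero (z != -7, z != 1), so both are valid.

z = -12.2111 or z = 2.2111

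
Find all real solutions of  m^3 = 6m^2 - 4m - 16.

m = -1.2361 or m = 3.2361 or m = 4

Rearrange: m^3 - 6m^2 + 4m + 16 = 0.
Possible rational roots are divisors of 16. Testing m = 4 gives 0, so (m - 4) is a factor.
Divide: m^3 - 6m^2 + 4m + 16 = (m - 4)(m^2 - 2m - 4).
Apply the quadratic formula to m^2 - 2m - 4 = 0: m = (2 +/- sqrt(20))/2, i.e. m ~= 3.2361 or m ~= -1.2361.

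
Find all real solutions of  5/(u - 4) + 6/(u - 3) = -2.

Multiply both sides by (u - 4)(u - 3):
5(u - 3) + 6(u - 4) = -2(u - 4)(u - 3).
Expand and collect terms: -2u² + 3u + 15 = 0.
By the quadratic formula, u = (-3 ± √129) / -4, so u ≈ -2.0895 or u ≈ 3.5895.
Neither value makes a denominator zero (u ≠ 4, u ≠ 3), so both are valid.

u = -2.0895 or u = 3.5895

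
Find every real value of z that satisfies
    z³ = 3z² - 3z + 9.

Rearrange: z³ - 3z² + 3z - 9 = 0.
Possible rational roots are divisors of -9. Testing z = 3 gives 0, so (z - 3) is a factor.
Divide: z³ - 3z² + 3z - 9 = (z - 3)(z² + 3).
The quadratic z² + 3 has discriminant -12 < 0, so no further real roots.

z = 3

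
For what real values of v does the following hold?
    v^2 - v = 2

Bring every term to one side: v^2 - v - 2 = 0.
Factor: (v + 1)(v - 2) = 0.
So v = -1 or v = 2.

v = -1 or v = 2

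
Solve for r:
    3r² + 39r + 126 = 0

r = -7 or r = -6

Factor: 3(r + 6)(r + 7) = 0.
So r = -6 or r = -7.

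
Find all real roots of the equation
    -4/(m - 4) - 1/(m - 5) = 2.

Multiply both sides by (m - 4)(m - 5):
-4(m - 5) - (m - 4) = 2(m - 4)(m - 5).
Expand and collect terms: 2m² - 13m + 16 = 0.
By the quadratic formula, m = (13 ± √41) / 4, so m ≈ 4.8508 or m ≈ 1.6492.
Neither value makes a denominator zero (m ≠ 4, m ≠ 5), so both are valid.

m = 1.6492 or m = 4.8508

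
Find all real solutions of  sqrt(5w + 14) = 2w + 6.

w = -2.75 or w = -2

Square both sides: 5w + 14 = (2w + 6)^2.
Expand and rearrange: 4w^2 + 19w + 22 = 0.
Solving gives w = -2 or w = -2.75.
Check each candidate in the original equation:
  w = -2: sqrt(4) = 2, while 2w + 6 = 2 — valid.
  w = -2.75: sqrt(0.25) = 0.5, while 2w + 6 = 0.5 — valid.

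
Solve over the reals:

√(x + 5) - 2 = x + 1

x = -1

Isolate the radical: √(x + 5) = x + 3.
Square both sides: x + 5 = (x + 3)².
Expand and rearrange: x² + 5x + 4 = 0.
Solving gives x = -1 or x = -4.
Check each candidate in the original equation:
  x = -1: √(4) = 2, while x + 3 = 2 — valid.
  x = -4: √(1) = 1, while x + 3 = -1 — extraneous.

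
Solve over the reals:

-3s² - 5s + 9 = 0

s = -2.7554 or s = 1.0888

Discriminant: (-5)² − 4·(-3)·9 = 133.
Quadratic formula: s = (5 ± √133) / (-6).
So s = -√(133)/6 - 5/6 ≈ -2.7554 or s = -5/6 + √(133)/6 ≈ 1.0888.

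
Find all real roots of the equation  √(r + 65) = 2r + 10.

Square both sides: r + 65 = (2r + 10)².
Expand and rearrange: 4r² + 39r + 35 = 0.
Solving gives r = -1 or r = -8.75.
Check each candidate in the original equation:
  r = -1: √(64) = 8, while 2r + 10 = 8 — valid.
  r = -8.75: √(56.25) = 7.5, while 2r + 10 = -7.5 — extraneous.

r = -1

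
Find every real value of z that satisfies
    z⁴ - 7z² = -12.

Let u = z². The equation becomes u² - 7u + 12 = 0.
Factor: (u - 4)(u - 3) = 0, so u = 4 or u = 3.
z² = 4 gives z = ±2.
z² = 3 gives z = ±√(3) ≈ ±1.7321.

z = -2 or z = -1.7321 or z = 1.7321 or z = 2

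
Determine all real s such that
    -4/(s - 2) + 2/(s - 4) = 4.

s = 1.1492 or s = 4.3508

Multiply both sides by (s - 2)(s - 4):
-4(s - 4) + 2(s - 2) = 4(s - 2)(s - 4).
Expand and collect terms: 4s^2 - 22s + 20 = 0.
By the quadratic formula, s = (22 +/- sqrt(164)) / 8, so s ~= 4.3508 or s ~= 1.1492.
Neither value makes a denominator zero (s != 2, s != 4), so both are valid.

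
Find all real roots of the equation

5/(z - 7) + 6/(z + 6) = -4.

Multiply both sides by (z - 7)(z + 6):
5(z + 6) + 6(z - 7) = -4(z - 7)(z + 6).
Expand and collect terms: -4z^2 - 7z + 180 = 0.
By the quadratic formula, z = (7 +/- sqrt(2929)) / -8, so z ~= -7.64 or z ~= 5.89.
Neither value makes a denominator zero (z != 7, z != -6), so both are valid.

z = -7.64 or z = 5.89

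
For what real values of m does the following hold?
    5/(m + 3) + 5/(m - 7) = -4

m = -4.4039 or m = 5.9039

Multiply both sides by (m + 3)(m - 7):
5(m - 7) + 5(m + 3) = -4(m + 3)(m - 7).
Expand and collect terms: -4m² + 6m + 104 = 0.
By the quadratic formula, m = (-6 ± √1700) / -8, so m ≈ -4.4039 or m ≈ 5.9039.
Neither value makes a denominator zero (m ≠ -3, m ≠ 7), so both are valid.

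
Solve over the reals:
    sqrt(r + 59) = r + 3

Square both sides: r + 59 = (r + 3)^2.
Expand and rearrange: r^2 + 5r - 50 = 0.
Solving gives r = 5 or r = -10.
Check each candidate in the original equation:
  r = 5: sqrt(64) = 8, while r + 3 = 8 — valid.
  r = -10: sqrt(49) = 7, while r + 3 = -7 — extraneous.

r = 5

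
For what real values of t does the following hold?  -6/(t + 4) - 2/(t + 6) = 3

t = -7.5352 or t = -5.1315

Multiply both sides by (t + 4)(t + 6):
-6(t + 6) - 2(t + 4) = 3(t + 4)(t + 6).
Expand and collect terms: 3t² + 38t + 116 = 0.
By the quadratic formula, t = (-38 ± √52) / 6, so t ≈ -5.1315 or t ≈ -7.5352.
Neither value makes a denominator zero (t ≠ -4, t ≠ -6), so both are valid.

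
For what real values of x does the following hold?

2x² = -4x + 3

Rearrange to standard form: 2x² + 4x - 3 = 0.
Discriminant: (4)² − 4·2·(-3) = 40.
Quadratic formula: x = (-4 ± √40) / 4.
So x = -1 + √(10)/2 ≈ 0.5811 or x = -√(10)/2 - 1 ≈ -2.5811.

x = -2.5811 or x = 0.5811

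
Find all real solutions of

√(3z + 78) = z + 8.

z = 1

Square both sides: 3z + 78 = (z + 8)².
Expand and rearrange: z² + 13z - 14 = 0.
Solving gives z = 1 or z = -14.
Check each candidate in the original equation:
  z = 1: √(81) = 9, while z + 8 = 9 — valid.
  z = -14: √(36) = 6, while z + 8 = -6 — extraneous.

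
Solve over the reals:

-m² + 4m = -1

Rearrange to standard form: -m² + 4m + 1 = 0.
Discriminant: (4)² − 4·(-1)·1 = 20.
Quadratic formula: m = (-4 ± √20) / (-2).
So m = 2 - √(5) ≈ -0.2361 or m = 2 + √(5) ≈ 4.2361.

m = -0.2361 or m = 4.2361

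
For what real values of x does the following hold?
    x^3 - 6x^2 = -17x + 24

Rearrange: x^3 - 6x^2 + 17x - 24 = 0.
Possible rational roots are divisors of -24. Testing x = 3 gives 0, so (x - 3) is a factor.
Divide: x^3 - 6x^2 + 17x - 24 = (x - 3)(x^2 - 3x + 8).
The quadratic x^2 - 3x + 8 has discriminant -23 < 0, so no further real roots.

x = 3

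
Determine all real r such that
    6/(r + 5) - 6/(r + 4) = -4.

Multiply both sides by (r + 5)(r + 4):
6(r + 4) - 6(r + 5) = -4(r + 5)(r + 4).
Expand and collect terms: -4r^2 - 36r - 74 = 0.
By the quadratic formula, r = (36 +/- sqrt(112)) / -8, so r ~= -5.8229 or r ~= -3.1771.
Neither value makes a denominator zero (r != -5, r != -4), so both are valid.

r = -5.8229 or r = -3.1771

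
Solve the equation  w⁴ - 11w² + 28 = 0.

Let u = w². The equation becomes u² - 11u + 28 = 0.
Factor: (u - 4)(u - 7) = 0, so u = 4 or u = 7.
w² = 4 gives w = ±2.
w² = 7 gives w = ±√(7) ≈ ±2.6458.

w = -2.6458 or w = -2 or w = 2 or w = 2.6458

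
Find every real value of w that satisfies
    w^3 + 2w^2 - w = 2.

w = -2 or w = -1 or w = 1

Rearrange: w^3 + 2w^2 - w - 2 = 0.
Possible rational roots are divisors of -2. Testing w = -2 gives 0, so (w + 2) is a factor.
Divide: w^3 + 2w^2 - w - 2 = (w + 2)(w^2 - 1).
Factor the quadratic: w = 1 or w = -1.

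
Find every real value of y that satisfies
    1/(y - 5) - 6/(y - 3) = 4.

Multiply both sides by (y - 5)(y - 3):
(y - 3) - 6(y - 5) = 4(y - 5)(y - 3).
Expand and collect terms: 4y^2 - 27y + 33 = 0.
By the quadratic formula, y = (27 +/- sqrt(201)) / 8, so y ~= 5.1472 or y ~= 1.6028.
Neither value makes a denominator zero (y != 5, y != 3), so both are valid.

y = 1.6028 or y = 5.1472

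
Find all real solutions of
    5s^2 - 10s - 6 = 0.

Discriminant: (-10)^2 - 4*5*(-6) = 220.
Quadratic formula: s = (10 +/- sqrt(220)) / 10.
So s = 1 + sqrt(55)/5 ~= 2.4832 or s = 1 - sqrt(55)/5 ~= -0.4832.

s = -0.4832 or s = 2.4832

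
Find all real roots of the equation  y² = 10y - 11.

y = 1.2583 or y = 8.7417

Rearrange to standard form: y² - 10y + 11 = 0.
Discriminant: (-10)² − 4·1·11 = 56.
Quadratic formula: y = (10 ± √56) / 2.
So y = √(14) + 5 ≈ 8.7417 or y = 5 - √(14) ≈ 1.2583.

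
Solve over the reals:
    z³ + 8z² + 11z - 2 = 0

z = -6.1623 or z = -2 or z = 0.1623

Possible rational roots are divisors of -2. Testing z = -2 gives 0, so (z + 2) is a factor.
Divide: z³ + 8z² + 11z - 2 = (z + 2)(z² + 6z - 1).
Apply the quadratic formula to z² + 6z - 1 = 0: z = (-6 ± √40)/2, i.e. z ≈ 0.1623 or z ≈ -6.1623.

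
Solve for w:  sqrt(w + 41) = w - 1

w = 8

Square both sides: w + 41 = (w - 1)^2.
Expand and rearrange: w^2 - 3w - 40 = 0.
Solving gives w = 8 or w = -5.
Check each candidate in the original equation:
  w = 8: sqrt(49) = 7, while w - 1 = 7 — valid.
  w = -5: sqrt(36) = 6, while w - 1 = -6 — extraneous.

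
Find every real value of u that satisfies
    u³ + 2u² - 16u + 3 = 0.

Possible rational roots are divisors of 3. Testing u = 3 gives 0, so (u - 3) is a factor.
Divide: u³ + 2u² - 16u + 3 = (u - 3)(u² + 5u - 1).
Apply the quadratic formula to u² + 5u - 1 = 0: u = (-5 ± √29)/2, i.e. u ≈ 0.1926 or u ≈ -5.1926.

u = -5.1926 or u = 0.1926 or u = 3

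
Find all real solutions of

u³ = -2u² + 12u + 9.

Rearrange: u³ + 2u² - 12u - 9 = 0.
Possible rational roots are divisors of -9. Testing u = 3 gives 0, so (u - 3) is a factor.
Divide: u³ + 2u² - 12u - 9 = (u - 3)(u² + 5u + 3).
Apply the quadratic formula to u² + 5u + 3 = 0: u = (-5 ± √13)/2, i.e. u ≈ -0.6972 or u ≈ -4.3028.

u = -4.3028 or u = -0.6972 or u = 3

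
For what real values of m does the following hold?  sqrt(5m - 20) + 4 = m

Isolate the radical: sqrt(5m - 20) = m - 4.
Square both sides: 5m - 20 = (m - 4)^2.
Expand and rearrange: m^2 - 13m + 36 = 0.
Solving gives m = 9 or m = 4.
Check each candidate in the original equation:
  m = 9: sqrt(25) = 5, while m - 4 = 5 — valid.
  m = 4: sqrt(0) = 0, while m - 4 = 0 — valid.

m = 4 or m = 9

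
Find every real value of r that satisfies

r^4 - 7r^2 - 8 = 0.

Let u = r^2. The equation becomes u^2 - 7u - 8 = 0.
Factor: (u + 1)(u - 8) = 0, so u = -1 or u = 8.
r^2 = -1 < 0 has no real solution.
r^2 = 8 gives r = +/-2*sqrt(2) ~= +/-2.8284.

r = -2.8284 or r = 2.8284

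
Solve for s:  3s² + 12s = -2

s = -3.8257 or s = -0.1743

Rearrange to standard form: 3s² + 12s + 2 = 0.
Discriminant: (12)² − 4·3·2 = 120.
Quadratic formula: s = (-12 ± √120) / 6.
So s = -2 + √(30)/3 ≈ -0.1743 or s = -2 - √(30)/3 ≈ -3.8257.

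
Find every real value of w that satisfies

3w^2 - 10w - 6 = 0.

Discriminant: (-10)^2 - 4*3*(-6) = 172.
Quadratic formula: w = (10 +/- sqrt(172)) / 6.
So w = 5/3 + sqrt(43)/3 ~= 3.8525 or w = 5/3 - sqrt(43)/3 ~= -0.5191.

w = -0.5191 or w = 3.8525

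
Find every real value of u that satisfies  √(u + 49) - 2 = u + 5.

u = 0

Isolate the radical: √(u + 49) = u + 7.
Square both sides: u + 49 = (u + 7)².
Expand and rearrange: u² + 13u = 0.
Solving gives u = 0 or u = -13.
Check each candidate in the original equation:
  u = 0: √(49) = 7, while u + 7 = 7 — valid.
  u = -13: √(36) = 6, while u + 7 = -6 — extraneous.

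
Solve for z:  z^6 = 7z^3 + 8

Let u = z^3. The equation becomes u^2 - 7u - 8 = 0.
Factor: (u - 8)(u + 1) = 0, so u = 8 or u = -1.
z^3 = 8 gives z = 2.
z^3 = -1 gives z = -1.

z = -1 or z = 2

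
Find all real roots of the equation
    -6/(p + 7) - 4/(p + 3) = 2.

p = -11 or p = -4

Multiply both sides by (p + 7)(p + 3):
-6(p + 3) - 4(p + 7) = 2(p + 7)(p + 3).
Expand and collect terms: 2p² + 30p + 88 = 0.
Factor or apply the quadratic formula: p = -4 or p = -11.
Neither value makes a denominator zero (p ≠ -7, p ≠ -3), so both are valid.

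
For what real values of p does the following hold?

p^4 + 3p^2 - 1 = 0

p = -0.5503 or p = 0.5503

Let u = p^2. The equation becomes u^2 + 3u - 1 = 0.
By the quadratic formula, u = -3/2 + sqrt(13)/2 or u = -sqrt(13)/2 - 3/2.
p^2 = -3/2 + sqrt(13)/2 gives p = +/-sqrt(-3/2 + sqrt(13)/2) ~= +/-0.5503.
p^2 = -sqrt(13)/2 - 3/2 < 0 has no real solution.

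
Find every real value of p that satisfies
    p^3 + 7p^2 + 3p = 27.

Rearrange: p^3 + 7p^2 + 3p - 27 = 0.
Possible rational roots are divisors of -27. Testing p = -3 gives 0, so (p + 3) is a factor.
Divide: p^3 + 7p^2 + 3p - 27 = (p + 3)(p^2 + 4p - 9).
Apply the quadratic formula to p^2 + 4p - 9 = 0: p = (-4 +/- sqrt(52))/2, i.e. p ~= 1.6056 or p ~= -5.6056.

p = -5.6056 or p = -3 or p = 1.6056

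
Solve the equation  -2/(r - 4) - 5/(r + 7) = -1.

r = -3.099 or r = 7.099

Multiply both sides by (r - 4)(r + 7):
-2(r + 7) - 5(r - 4) = -(r - 4)(r + 7).
Expand and collect terms: -r² + 4r + 22 = 0.
By the quadratic formula, r = (-4 ± √104) / -2, so r ≈ -3.099 or r ≈ 7.099.
Neither value makes a denominator zero (r ≠ 4, r ≠ -7), so both are valid.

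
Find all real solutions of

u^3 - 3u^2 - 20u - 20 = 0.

u = -2 or u = -1.5311 or u = 6.5311

Possible rational roots are divisors of -20. Testing u = -2 gives 0, so (u + 2) is a factor.
Divide: u^3 - 3u^2 - 20u - 20 = (u + 2)(u^2 - 5u - 10).
Apply the quadratic formula to u^2 - 5u - 10 = 0: u = (5 +/- sqrt(65))/2, i.e. u ~= 6.5311 or u ~= -1.5311.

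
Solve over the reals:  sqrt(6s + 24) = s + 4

Square both sides: 6s + 24 = (s + 4)^2.
Expand and rearrange: s^2 + 2s - 8 = 0.
Solving gives s = 2 or s = -4.
Check each candidate in the original equation:
  s = 2: sqrt(36) = 6, while s + 4 = 6 — valid.
  s = -4: sqrt(0) = 0, while s + 4 = 0 — valid.

s = -4 or s = 2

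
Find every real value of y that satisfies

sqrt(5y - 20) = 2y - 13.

y = 9

Square both sides: 5y - 20 = (2y - 13)^2.
Expand and rearrange: 4y^2 - 57y + 189 = 0.
Solving gives y = 9 or y = 5.25.
Check each candidate in the original equation:
  y = 9: sqrt(25) = 5, while 2y - 13 = 5 — valid.
  y = 5.25: sqrt(6.25) = 2.5, while 2y - 13 = -2.5 — extraneous.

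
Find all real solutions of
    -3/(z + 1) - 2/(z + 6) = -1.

Multiply both sides by (z + 1)(z + 6):
-3(z + 6) - 2(z + 1) = -(z + 1)(z + 6).
Expand and collect terms: -z² - 2z + 14 = 0.
By the quadratic formula, z = (2 ± √60) / -2, so z ≈ -4.873 or z ≈ 2.873.
Neither value makes a denominator zero (z ≠ -1, z ≠ -6), so both are valid.

z = -4.873 or z = 2.873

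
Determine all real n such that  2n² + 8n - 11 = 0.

Discriminant: (8)² − 4·2·(-11) = 152.
Quadratic formula: n = (-8 ± √152) / 4.
So n = -2 + √(38)/2 ≈ 1.0822 or n = -√(38)/2 - 2 ≈ -5.0822.

n = -5.0822 or n = 1.0822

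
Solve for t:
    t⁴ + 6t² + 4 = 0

Let u = t². The equation becomes u² + 6u + 4 = 0.
By the quadratic formula, u = -3 + √(5) or u = -3 - √(5).
t² = -3 + √(5) < 0 has no real solution.
t² = -3 - √(5) < 0 has no real solution.

No real solutions.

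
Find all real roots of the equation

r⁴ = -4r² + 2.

Let u = r². The equation becomes u² + 4u - 2 = 0.
By the quadratic formula, u = -2 + √(6) or u = -√(6) - 2.
r² = -2 + √(6) gives r = ±√(-2 + √(6)) ≈ ±0.6704.
r² = -√(6) - 2 < 0 has no real solution.

r = -0.6704 or r = 0.6704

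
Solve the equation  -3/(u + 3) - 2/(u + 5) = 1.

u = -9 or u = -4

Multiply both sides by (u + 3)(u + 5):
-3(u + 5) - 2(u + 3) = (u + 3)(u + 5).
Expand and collect terms: u^2 + 13u + 36 = 0.
Factor or apply the quadratic formula: u = -4 or u = -9.
Neither value makes a denominator zero (u != -3, u != -5), so both are valid.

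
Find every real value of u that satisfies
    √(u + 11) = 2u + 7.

u = -2

Square both sides: u + 11 = (2u + 7)².
Expand and rearrange: 4u² + 27u + 38 = 0.
Solving gives u = -2 or u = -4.75.
Check each candidate in the original equation:
  u = -2: √(9) = 3, while 2u + 7 = 3 — valid.
  u = -4.75: √(6.25) = 2.5, while 2u + 7 = -2.5 — extraneous.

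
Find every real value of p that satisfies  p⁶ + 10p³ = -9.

Let u = p³. The equation becomes u² + 10u + 9 = 0.
Factor: (u + 9)(u + 1) = 0, so u = -9 or u = -1.
p³ = -9 gives p = -∛(9) ≈ -2.0801.
p³ = -1 gives p = -1.

p = -2.0801 or p = -1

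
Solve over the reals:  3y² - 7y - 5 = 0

y = -0.5734 or y = 2.9067

Discriminant: (-7)² − 4·3·(-5) = 109.
Quadratic formula: y = (7 ± √109) / 6.
So y = 7/6 + √(109)/6 ≈ 2.9067 or y = 7/6 - √(109)/6 ≈ -0.5734.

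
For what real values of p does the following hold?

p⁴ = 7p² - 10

Let u = p². The equation becomes u² - 7u + 10 = 0.
Factor: (u - 5)(u - 2) = 0, so u = 5 or u = 2.
p² = 5 gives p = ±√(5) ≈ ±2.2361.
p² = 2 gives p = ±√(2) ≈ ±1.4142.

p = -2.2361 or p = -1.4142 or p = 1.4142 or p = 2.2361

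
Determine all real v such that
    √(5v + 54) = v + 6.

v = 2

Square both sides: 5v + 54 = (v + 6)².
Expand and rearrange: v² + 7v - 18 = 0.
Solving gives v = 2 or v = -9.
Check each candidate in the original equation:
  v = 2: √(64) = 8, while v + 6 = 8 — valid.
  v = -9: √(9) = 3, while v + 6 = -3 — extraneous.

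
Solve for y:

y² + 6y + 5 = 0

Factor: (y + 1)(y + 5) = 0.
So y = -1 or y = -5.

y = -5 or y = -1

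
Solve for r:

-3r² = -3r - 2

Rearrange to standard form: -3r² + 3r + 2 = 0.
Discriminant: (3)² − 4·(-3)·2 = 33.
Quadratic formula: r = (-3 ± √33) / (-6).
So r = 1/2 - √(33)/6 ≈ -0.4574 or r = 1/2 + √(33)/6 ≈ 1.4574.

r = -0.4574 or r = 1.4574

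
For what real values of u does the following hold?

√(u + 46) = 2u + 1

Square both sides: u + 46 = (2u + 1)².
Expand and rearrange: 4u² + 3u - 45 = 0.
Solving gives u = 3 or u = -3.75.
Check each candidate in the original equation:
  u = 3: √(49) = 7, while 2u + 1 = 7 — valid.
  u = -3.75: √(42.25) = 6.5, while 2u + 1 = -6.5 — extraneous.

u = 3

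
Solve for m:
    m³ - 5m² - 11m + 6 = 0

m = -2 or m = 0.4586 or m = 6.5414

Possible rational roots are divisors of 6. Testing m = -2 gives 0, so (m + 2) is a factor.
Divide: m³ - 5m² - 11m + 6 = (m + 2)(m² - 7m + 3).
Apply the quadratic formula to m² - 7m + 3 = 0: m = (7 ± √37)/2, i.e. m ≈ 6.5414 or m ≈ 0.4586.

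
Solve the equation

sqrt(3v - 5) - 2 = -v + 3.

Isolate the radical: sqrt(3v - 5) = -v + 5.
Square both sides: 3v - 5 = (-v + 5)^2.
Expand and rearrange: v^2 - 13v + 30 = 0.
Solving gives v = 10 or v = 3.
Check each candidate in the original equation:
  v = 10: sqrt(25) = 5, while -v + 5 = -5 — extraneous.
  v = 3: sqrt(4) = 2, while -v + 5 = 2 — valid.

v = 3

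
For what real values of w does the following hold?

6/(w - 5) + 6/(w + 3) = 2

w = -1 or w = 9

Multiply both sides by (w - 5)(w + 3):
6(w + 3) + 6(w - 5) = 2(w - 5)(w + 3).
Expand and collect terms: 2w^2 - 16w - 18 = 0.
Factor or apply the quadratic formula: w = 9 or w = -1.
Neither value makes a denominator zero (w != 5, w != -3), so both are valid.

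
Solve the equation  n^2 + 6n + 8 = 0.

Factor: (n + 4)(n + 2) = 0.
So n = -4 or n = -2.

n = -4 or n = -2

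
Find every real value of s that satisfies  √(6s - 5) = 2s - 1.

Square both sides: 6s - 5 = (2s - 1)².
Expand and rearrange: 4s² - 10s + 6 = 0.
Solving gives s = 1.5 or s = 1.
Check each candidate in the original equation:
  s = 1.5: √(4) = 2, while 2s - 1 = 2 — valid.
  s = 1: √(1) = 1, while 2s - 1 = 1 — valid.

s = 1 or s = 1.5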